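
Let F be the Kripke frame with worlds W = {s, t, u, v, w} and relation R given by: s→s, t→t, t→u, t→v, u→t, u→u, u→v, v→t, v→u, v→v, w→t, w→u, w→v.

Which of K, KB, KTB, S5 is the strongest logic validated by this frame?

Symmetric (axiom B): no — w R t but not t R w.
Reflexive (axiom T): no — w is not related to itself.
Euclidean (axiom 5): yes — any two successors of a common world are R-related.
So F validates K; KB would additionally require R to be symmetric. The strongest is K.

K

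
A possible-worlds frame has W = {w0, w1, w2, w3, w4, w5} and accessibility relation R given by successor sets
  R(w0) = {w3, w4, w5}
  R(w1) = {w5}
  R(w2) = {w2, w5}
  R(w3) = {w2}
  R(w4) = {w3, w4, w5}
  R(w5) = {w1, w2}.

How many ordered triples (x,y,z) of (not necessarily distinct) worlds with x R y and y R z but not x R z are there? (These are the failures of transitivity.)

12

Enumerating: (w0,w3,w2), (w0,w5,w1), (w0,w5,w2), (w1,w5,w1), (w1,w5,w2), (w2,w5,w1), (w3,w2,w5), (w4,w3,w2), (w4,w5,w1), (w4,w5,w2), (w5,w1,w5), (w5,w2,w5).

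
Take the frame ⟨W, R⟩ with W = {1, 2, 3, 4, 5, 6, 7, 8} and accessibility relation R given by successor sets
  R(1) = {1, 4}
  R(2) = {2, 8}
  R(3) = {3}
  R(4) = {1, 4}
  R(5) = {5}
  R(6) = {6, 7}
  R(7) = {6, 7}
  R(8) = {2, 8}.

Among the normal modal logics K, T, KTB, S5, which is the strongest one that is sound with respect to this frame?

Reflexive (axiom T): yes — every world is R-related to itself.
Symmetric (axiom B): yes — every pair in R has its reverse in R.
Euclidean (axiom 5): yes — any two successors of a common world are R-related.
So F validates K, T, KTB, S5. The strongest is S5.

S5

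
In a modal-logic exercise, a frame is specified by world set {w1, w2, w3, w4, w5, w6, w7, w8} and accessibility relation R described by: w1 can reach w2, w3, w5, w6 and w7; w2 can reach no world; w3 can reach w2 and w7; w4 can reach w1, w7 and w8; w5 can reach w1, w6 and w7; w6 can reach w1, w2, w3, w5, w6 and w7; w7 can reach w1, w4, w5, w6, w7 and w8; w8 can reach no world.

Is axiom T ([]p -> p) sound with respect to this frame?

By correspondence theory, T is valid on a frame iff R is reflexive.
Reflexive: no — w1 is not related to itself.

No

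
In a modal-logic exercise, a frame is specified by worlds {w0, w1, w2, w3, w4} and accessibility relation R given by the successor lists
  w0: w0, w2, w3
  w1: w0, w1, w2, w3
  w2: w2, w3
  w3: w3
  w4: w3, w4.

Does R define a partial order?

Reflexive: yes — every world is R-related to itself.
Transitive: yes — every two-step R-path is closed by a direct edge.
Antisymmetric: yes — no distinct pair is related both ways.
So R is a partial order.

Yes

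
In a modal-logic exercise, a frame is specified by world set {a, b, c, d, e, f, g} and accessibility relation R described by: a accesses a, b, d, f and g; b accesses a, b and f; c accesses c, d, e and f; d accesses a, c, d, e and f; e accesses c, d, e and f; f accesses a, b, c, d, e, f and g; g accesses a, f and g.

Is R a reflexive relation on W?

Reflexive: yes — every world is R-related to itself.

Yes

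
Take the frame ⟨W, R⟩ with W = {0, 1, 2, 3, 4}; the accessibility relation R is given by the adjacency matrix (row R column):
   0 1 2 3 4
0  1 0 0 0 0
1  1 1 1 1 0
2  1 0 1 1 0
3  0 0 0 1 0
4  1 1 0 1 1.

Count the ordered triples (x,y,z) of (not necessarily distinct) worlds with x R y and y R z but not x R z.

1

Enumerating: (4,1,2).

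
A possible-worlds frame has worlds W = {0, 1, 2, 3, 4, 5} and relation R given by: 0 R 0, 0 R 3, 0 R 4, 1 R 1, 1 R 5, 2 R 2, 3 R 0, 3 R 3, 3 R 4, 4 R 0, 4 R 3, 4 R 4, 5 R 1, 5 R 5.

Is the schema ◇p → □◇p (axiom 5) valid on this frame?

Yes

By correspondence theory, 5 is valid on a frame iff R is Euclidean.
Euclidean: yes — any two successors of a common world are R-related.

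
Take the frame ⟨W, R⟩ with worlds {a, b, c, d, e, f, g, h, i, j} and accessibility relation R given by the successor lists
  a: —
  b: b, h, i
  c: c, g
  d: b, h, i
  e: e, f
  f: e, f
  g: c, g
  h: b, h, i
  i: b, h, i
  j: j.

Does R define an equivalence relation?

No

Reflexive: no — a is not related to itself.
Symmetric: no — d R b but not b R d.
Transitive: yes — every two-step R-path is closed by a direct edge.
So R is not an equivalence relation.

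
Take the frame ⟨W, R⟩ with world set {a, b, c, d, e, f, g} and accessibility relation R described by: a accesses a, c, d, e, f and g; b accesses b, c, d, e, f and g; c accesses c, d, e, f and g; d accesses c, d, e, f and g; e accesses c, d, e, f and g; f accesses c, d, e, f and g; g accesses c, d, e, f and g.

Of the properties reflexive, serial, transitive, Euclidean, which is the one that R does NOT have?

Euclidean

Reflexive: yes — every world is R-related to itself.
Serial: yes — every world has a successor (e.g. a R a).
Transitive: yes — every two-step R-path is closed by a direct edge.
Euclidean: no — a R c and a R a, but not c R a.
Only Euclidean fails.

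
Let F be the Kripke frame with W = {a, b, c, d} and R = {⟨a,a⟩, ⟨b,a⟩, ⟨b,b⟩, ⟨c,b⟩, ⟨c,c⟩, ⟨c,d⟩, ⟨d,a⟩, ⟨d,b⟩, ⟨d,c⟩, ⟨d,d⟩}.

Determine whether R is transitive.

No

Transitive: no — c R b and b R a, but not c R a.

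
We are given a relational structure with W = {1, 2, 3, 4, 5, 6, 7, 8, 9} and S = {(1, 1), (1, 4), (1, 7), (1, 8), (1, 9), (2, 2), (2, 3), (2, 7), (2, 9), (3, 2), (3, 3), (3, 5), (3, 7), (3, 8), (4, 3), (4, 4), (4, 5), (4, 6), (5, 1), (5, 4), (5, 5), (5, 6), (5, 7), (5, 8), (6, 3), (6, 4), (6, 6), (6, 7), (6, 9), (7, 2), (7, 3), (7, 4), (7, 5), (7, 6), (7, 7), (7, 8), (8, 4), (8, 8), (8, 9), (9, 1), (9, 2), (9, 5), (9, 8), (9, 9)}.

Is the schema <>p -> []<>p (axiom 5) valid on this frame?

No

By correspondence theory, 5 is valid on a frame iff S is Euclidean.
Euclidean: no — 1 S 4 and 1 S 7, but not 4 S 7.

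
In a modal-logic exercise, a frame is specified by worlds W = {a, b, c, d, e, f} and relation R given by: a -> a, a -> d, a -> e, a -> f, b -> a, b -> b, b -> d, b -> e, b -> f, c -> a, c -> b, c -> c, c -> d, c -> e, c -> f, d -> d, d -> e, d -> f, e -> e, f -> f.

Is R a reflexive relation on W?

Reflexive: yes — every world is R-related to itself.

Yes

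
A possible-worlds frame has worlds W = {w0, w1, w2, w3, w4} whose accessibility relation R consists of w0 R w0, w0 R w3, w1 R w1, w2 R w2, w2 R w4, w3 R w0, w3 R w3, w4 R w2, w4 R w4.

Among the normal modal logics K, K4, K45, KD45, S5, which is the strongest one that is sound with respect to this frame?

S5

Transitive (axiom 4): yes — every two-step R-path is closed by a direct edge.
Euclidean (axiom 5): yes — any two successors of a common world are R-related.
Serial (axiom D): yes — every world has a successor (e.g. w0 R w0).
Reflexive (axiom T): yes — every world is R-related to itself.
So F validates K, K4, K45, KD45, S5. The strongest is S5.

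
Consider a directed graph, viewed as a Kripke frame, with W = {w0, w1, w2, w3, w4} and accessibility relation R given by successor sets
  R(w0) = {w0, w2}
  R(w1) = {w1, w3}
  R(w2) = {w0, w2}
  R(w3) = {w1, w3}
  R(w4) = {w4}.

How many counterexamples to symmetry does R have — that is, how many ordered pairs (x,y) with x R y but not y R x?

0

R is symmetric; there are no such tuples.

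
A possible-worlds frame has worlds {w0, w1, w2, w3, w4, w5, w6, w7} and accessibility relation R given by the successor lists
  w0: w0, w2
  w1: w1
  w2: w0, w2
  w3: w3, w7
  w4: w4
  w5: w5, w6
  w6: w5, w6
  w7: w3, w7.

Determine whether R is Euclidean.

Yes

Euclidean: yes — any two successors of a common world are R-related.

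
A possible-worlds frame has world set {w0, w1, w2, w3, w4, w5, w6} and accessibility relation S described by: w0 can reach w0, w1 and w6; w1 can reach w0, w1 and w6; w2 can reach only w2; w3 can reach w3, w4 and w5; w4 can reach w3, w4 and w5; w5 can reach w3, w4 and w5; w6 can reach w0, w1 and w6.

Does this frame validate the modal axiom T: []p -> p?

Yes

By correspondence theory, T is valid on a frame iff S is reflexive.
Reflexive: yes — every world is S-related to itself.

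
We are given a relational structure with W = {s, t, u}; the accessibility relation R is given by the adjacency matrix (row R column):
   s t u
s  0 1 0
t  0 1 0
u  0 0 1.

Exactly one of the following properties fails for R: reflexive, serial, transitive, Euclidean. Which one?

Reflexive: no — s is not related to itself.
Serial: yes — every world has a successor (e.g. s R t).
Transitive: yes — every two-step R-path is closed by a direct edge.
Euclidean: yes — any two successors of a common world are R-related.
Only reflexive fails.

reflexive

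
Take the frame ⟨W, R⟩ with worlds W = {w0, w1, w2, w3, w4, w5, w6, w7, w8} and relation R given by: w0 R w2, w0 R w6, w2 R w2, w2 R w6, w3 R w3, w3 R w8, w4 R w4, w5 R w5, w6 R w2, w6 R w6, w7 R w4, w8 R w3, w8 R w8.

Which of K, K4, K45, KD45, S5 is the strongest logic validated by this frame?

K45

Transitive (axiom 4): yes — every two-step R-path is closed by a direct edge.
Euclidean (axiom 5): yes — any two successors of a common world are R-related.
Serial (axiom D): no — w1 has no R-successor.
Reflexive (axiom T): no — w0 is not related to itself.
So F validates K, K4, K45; KD45 would additionally require R to be serial. The strongest is K45.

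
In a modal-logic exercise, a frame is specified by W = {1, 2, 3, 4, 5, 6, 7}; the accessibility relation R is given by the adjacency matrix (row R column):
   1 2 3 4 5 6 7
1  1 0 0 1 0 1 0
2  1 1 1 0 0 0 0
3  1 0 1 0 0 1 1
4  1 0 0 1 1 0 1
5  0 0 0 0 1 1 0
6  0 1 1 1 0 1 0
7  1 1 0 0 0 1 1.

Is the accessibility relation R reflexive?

Reflexive: yes — every world is R-related to itself.

Yes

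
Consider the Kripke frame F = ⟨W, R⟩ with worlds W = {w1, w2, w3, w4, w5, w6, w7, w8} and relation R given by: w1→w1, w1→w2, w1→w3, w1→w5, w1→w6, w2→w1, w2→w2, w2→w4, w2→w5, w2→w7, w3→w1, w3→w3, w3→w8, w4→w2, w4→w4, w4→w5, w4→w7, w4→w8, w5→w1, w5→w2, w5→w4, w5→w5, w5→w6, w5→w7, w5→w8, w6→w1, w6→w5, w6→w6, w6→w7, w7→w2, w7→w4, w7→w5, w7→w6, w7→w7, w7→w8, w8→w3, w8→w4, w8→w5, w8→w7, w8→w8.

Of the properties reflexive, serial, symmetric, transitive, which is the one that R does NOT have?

transitive

Reflexive: yes — every world is R-related to itself.
Serial: yes — every world has a successor (e.g. w1 R w1).
Symmetric: yes — every pair in R has its reverse in R.
Transitive: no — w1 R w2 and w2 R w4, but not w1 R w4.
Only transitive fails.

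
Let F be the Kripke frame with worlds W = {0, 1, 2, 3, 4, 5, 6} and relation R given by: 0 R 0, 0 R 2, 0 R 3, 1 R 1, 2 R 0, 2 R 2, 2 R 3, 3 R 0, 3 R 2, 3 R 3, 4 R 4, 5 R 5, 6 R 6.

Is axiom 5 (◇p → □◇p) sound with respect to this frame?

Yes

By correspondence theory, 5 is valid on a frame iff R is Euclidean.
Euclidean: yes — any two successors of a common world are R-related.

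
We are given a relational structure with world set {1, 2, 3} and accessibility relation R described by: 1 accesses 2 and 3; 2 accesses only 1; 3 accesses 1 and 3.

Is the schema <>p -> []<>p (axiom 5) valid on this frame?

No

Axiom 5 corresponds to the accessibility relation being Euclidean.
Euclidean: no — 1 R 2 and 1 R 3, but not 2 R 3.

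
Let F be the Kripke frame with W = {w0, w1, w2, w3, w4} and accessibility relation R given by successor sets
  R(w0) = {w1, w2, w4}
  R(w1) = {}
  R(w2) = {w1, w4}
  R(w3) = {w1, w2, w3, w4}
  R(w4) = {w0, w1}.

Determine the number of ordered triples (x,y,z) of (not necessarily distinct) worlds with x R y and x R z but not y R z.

21

Enumerating: (w0,w1,w1), (w0,w1,w2), (w0,w1,w4), (w0,w2,w2), (w0,w4,w2), (w0,w4,w4), (w2,w1,w1), (w2,w1,w4), (w2,w4,w4), (w3,w1,w1), (w3,w1,w2), (w3,w1,w3), … and 9 more.
Total: 21.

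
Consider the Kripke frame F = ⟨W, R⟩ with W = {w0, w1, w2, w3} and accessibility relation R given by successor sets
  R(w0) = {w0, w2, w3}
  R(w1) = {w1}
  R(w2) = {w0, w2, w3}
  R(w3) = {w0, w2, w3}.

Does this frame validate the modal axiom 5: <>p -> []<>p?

Axiom 5 corresponds to the accessibility relation being Euclidean.
Euclidean: yes — any two successors of a common world are R-related.

Yes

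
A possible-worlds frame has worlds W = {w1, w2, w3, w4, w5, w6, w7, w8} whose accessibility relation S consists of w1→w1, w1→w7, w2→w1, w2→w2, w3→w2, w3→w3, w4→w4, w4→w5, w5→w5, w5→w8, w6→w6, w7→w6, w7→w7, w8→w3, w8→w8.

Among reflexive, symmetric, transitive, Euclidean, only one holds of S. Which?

reflexive

Reflexive: yes — every world is S-related to itself.
Symmetric: no — w1 S w7 but not w7 S w1.
Transitive: no — w1 S w7 and w7 S w6, but not w1 S w6.
Euclidean: no — w1 S w7 and w1 S w1, but not w7 S w1.
Only reflexive holds.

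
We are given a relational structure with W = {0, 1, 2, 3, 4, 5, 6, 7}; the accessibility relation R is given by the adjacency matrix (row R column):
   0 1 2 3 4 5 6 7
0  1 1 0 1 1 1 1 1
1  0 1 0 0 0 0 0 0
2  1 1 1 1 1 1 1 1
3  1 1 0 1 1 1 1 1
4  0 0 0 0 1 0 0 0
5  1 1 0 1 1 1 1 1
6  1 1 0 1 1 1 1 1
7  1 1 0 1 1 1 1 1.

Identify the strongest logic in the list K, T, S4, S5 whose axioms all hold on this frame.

S4

Reflexive (axiom T): yes — every world is R-related to itself.
Transitive (axiom 4): yes — every two-step R-path is closed by a direct edge.
Euclidean (axiom 5): no — 0 R 1 and 0 R 3, but not 1 R 3.
So F validates K, T, S4; S5 would additionally require R to be Euclidean. The strongest is S4.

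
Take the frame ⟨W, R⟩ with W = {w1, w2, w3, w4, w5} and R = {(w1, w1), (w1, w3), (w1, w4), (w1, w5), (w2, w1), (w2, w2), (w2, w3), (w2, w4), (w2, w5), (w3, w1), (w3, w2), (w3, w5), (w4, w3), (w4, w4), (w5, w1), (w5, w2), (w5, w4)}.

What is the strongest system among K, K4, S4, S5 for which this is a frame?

Transitive (axiom 4): no — w1 R w3 and w3 R w2, but not w1 R w2.
Reflexive (axiom T): no — w3 is not related to itself.
Euclidean (axiom 5): no — w1 R w3 and w1 R w4, but not w3 R w4.
So F validates K; K4 would additionally require R to be transitive. The strongest is K.

K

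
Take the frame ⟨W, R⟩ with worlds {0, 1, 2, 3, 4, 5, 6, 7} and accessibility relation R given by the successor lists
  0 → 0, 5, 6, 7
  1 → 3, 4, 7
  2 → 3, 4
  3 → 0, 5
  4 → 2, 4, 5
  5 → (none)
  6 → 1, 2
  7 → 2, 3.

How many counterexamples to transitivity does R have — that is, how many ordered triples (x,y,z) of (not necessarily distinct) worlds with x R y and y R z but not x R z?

24

Enumerating: (0,6,1), (0,6,2), (0,7,2), (0,7,3), (1,3,0), (1,3,5), (1,4,2), (1,4,5), (1,7,2), (2,3,0), (2,3,5), (2,4,2), … and 12 more.
Total: 24.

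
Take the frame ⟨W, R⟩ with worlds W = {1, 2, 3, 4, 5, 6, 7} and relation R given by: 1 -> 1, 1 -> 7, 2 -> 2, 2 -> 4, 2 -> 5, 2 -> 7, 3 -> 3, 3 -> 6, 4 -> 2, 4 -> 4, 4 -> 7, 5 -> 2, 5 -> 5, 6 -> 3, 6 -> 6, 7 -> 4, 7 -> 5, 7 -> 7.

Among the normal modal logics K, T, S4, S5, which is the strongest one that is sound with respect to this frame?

T

Reflexive (axiom T): yes — every world is R-related to itself.
Transitive (axiom 4): no — 1 R 7 and 7 R 4, but not 1 R 4.
Euclidean (axiom 5): no — 2 R 4 and 2 R 5, but not 4 R 5.
So F validates K, T; S4 would additionally require R to be transitive. The strongest is T.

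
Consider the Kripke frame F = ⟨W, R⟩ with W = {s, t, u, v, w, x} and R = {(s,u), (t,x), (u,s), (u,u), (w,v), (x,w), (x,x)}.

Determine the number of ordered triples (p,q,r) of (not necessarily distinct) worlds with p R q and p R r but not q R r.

Enumerating: (u,s,s), (w,v,v), (x,w,w), (x,w,x).

4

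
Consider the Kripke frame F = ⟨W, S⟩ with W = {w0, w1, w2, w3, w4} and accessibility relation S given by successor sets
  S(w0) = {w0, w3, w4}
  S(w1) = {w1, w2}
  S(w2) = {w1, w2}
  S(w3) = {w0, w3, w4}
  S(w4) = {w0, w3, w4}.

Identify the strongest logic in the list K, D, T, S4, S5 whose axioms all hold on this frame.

S5

Serial (axiom D): yes — every world has a successor (e.g. w0 S w0).
Reflexive (axiom T): yes — every world is S-related to itself.
Transitive (axiom 4): yes — every two-step S-path is closed by a direct edge.
Euclidean (axiom 5): yes — any two successors of a common world are S-related.
So F validates K, D, T, S4, S5. The strongest is S5.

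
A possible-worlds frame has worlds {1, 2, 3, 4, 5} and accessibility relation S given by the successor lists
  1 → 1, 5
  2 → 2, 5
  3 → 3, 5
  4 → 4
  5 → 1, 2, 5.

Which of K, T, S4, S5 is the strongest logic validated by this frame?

T

Reflexive (axiom T): yes — every world is S-related to itself.
Transitive (axiom 4): no — 1 S 5 and 5 S 2, but not 1 S 2.
Euclidean (axiom 5): no — 5 S 1 and 5 S 2, but not 1 S 2.
So F validates K, T; S4 would additionally require S to be transitive. The strongest is T.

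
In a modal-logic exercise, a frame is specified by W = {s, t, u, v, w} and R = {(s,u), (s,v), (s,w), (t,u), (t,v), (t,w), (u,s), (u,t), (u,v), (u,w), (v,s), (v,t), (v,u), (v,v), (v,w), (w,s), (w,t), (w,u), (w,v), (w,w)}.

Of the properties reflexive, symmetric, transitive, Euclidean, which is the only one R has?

Reflexive: no — s is not related to itself.
Symmetric: yes — every pair in R has its reverse in R.
Transitive: no — s R u and u R t, but not s R t.
Euclidean: no — u R s and u R t, but not s R t.
Only symmetric holds.

symmetric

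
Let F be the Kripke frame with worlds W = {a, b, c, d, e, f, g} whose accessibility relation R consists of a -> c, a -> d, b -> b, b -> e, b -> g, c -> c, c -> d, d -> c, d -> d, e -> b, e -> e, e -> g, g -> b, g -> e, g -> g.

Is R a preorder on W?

No

Reflexive: no — a is not related to itself.
Transitive: yes — every two-step R-path is closed by a direct edge.
So R is not a preorder.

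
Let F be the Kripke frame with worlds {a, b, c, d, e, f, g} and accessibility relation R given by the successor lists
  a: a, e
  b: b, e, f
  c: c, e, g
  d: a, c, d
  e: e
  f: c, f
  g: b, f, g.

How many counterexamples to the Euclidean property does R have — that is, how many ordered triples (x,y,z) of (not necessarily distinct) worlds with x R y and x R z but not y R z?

Enumerating: (a,e,a), (b,e,b), (b,e,f), (b,f,b), (b,f,e), (c,e,c), (c,e,g), (c,g,c), (c,g,e), (d,a,c), (d,a,d), (d,c,a), (d,c,d), (f,c,f), (g,b,g), (g,f,b), (g,f,g).

17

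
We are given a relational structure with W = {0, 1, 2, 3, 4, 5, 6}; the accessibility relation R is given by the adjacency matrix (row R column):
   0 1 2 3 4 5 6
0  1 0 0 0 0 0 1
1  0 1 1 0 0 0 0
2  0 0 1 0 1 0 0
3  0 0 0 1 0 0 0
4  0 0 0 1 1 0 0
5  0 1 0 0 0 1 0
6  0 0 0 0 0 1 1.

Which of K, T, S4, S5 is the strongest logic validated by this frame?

T

Reflexive (axiom T): yes — every world is R-related to itself.
Transitive (axiom 4): no — 0 R 6 and 6 R 5, but not 0 R 5.
Euclidean (axiom 5): no — 0 R 6 and 0 R 0, but not 6 R 0.
So F validates K, T; S4 would additionally require R to be transitive. The strongest is T.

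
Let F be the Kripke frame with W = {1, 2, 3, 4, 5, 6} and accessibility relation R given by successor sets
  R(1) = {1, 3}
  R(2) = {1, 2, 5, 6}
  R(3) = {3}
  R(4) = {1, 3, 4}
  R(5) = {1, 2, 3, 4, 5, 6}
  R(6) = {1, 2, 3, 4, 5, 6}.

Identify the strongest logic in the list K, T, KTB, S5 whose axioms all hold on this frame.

T

Reflexive (axiom T): yes — every world is R-related to itself.
Symmetric (axiom B): no — 1 R 3 but not 3 R 1.
Euclidean (axiom 5): no — 2 R 1 and 2 R 5, but not 1 R 5.
So F validates K, T; KTB would additionally require R to be symmetric. The strongest is T.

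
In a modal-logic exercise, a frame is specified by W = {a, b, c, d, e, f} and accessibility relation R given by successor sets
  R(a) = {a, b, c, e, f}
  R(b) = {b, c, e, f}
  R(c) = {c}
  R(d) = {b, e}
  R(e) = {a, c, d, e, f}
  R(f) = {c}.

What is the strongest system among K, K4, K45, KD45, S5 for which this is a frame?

K

Transitive (axiom 4): no — a R e and e R d, but not a R d.
Euclidean (axiom 5): no — a R c and a R b, but not c R b.
Serial (axiom D): yes — every world has a successor (e.g. a R a).
Reflexive (axiom T): no — d is not related to itself.
So F validates K; K4 would additionally require R to be transitive. The strongest is K.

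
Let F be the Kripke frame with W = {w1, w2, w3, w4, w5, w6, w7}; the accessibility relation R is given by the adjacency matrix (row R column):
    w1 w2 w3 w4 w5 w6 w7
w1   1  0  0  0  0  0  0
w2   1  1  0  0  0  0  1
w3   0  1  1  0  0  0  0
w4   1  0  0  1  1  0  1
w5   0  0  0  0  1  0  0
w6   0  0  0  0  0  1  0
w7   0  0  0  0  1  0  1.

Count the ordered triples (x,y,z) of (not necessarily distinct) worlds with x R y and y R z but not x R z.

Enumerating: (w2,w7,w5), (w3,w2,w1), (w3,w2,w7).

3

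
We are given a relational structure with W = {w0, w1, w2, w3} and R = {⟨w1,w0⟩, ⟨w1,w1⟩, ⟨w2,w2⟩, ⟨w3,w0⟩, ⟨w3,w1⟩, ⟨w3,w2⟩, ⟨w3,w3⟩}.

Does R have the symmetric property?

No

Symmetric: no — w1 R w0 but not w0 R w1.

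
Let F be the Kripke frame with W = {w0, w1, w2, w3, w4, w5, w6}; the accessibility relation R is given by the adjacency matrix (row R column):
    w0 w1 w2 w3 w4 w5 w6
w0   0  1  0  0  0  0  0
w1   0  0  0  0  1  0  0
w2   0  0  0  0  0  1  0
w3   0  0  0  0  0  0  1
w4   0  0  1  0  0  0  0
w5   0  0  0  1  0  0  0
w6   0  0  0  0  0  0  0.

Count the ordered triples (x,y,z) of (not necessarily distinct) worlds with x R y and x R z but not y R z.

Enumerating: (w0,w1,w1), (w1,w4,w4), (w2,w5,w5), (w3,w6,w6), (w4,w2,w2), (w5,w3,w3).

6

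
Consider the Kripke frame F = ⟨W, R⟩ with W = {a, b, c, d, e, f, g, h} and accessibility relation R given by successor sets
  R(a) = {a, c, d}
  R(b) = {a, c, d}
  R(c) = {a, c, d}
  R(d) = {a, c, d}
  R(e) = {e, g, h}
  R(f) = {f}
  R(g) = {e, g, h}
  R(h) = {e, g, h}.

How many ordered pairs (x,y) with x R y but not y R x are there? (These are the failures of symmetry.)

Enumerating: (b,a), (b,c), (b,d).

3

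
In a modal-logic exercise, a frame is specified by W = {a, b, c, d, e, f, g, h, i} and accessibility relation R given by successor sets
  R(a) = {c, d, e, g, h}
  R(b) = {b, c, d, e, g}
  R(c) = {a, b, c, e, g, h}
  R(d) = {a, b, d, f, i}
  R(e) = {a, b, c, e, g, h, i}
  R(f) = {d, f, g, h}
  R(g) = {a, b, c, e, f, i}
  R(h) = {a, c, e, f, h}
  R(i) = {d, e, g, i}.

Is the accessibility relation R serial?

Yes

Serial: yes — every world has a successor (e.g. a R c).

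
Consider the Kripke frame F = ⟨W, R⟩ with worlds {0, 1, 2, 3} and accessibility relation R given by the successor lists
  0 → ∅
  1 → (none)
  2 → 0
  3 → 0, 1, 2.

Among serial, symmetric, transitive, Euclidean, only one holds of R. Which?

transitive

Serial: no — 0 has no R-successor.
Symmetric: no — 2 R 0 but not 0 R 2.
Transitive: yes — every two-step R-path is closed by a direct edge.
Euclidean: no — 3 R 0 and 3 R 1, but not 0 R 1.
Only transitive holds.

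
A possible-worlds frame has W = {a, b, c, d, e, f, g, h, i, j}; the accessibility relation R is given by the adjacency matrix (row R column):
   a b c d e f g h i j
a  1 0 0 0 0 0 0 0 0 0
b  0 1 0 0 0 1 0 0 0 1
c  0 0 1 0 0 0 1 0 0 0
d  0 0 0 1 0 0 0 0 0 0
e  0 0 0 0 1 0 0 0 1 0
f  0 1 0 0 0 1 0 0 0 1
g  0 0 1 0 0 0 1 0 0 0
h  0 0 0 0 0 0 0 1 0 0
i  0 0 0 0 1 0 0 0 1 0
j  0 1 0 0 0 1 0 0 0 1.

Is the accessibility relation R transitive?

Transitive: yes — every two-step R-path is closed by a direct edge.

Yes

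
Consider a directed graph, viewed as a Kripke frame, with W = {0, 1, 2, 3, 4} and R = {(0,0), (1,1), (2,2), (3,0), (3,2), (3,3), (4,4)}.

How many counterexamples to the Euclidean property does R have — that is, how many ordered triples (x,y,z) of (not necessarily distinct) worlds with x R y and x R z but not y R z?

4

Enumerating: (3,0,2), (3,0,3), (3,2,0), (3,2,3).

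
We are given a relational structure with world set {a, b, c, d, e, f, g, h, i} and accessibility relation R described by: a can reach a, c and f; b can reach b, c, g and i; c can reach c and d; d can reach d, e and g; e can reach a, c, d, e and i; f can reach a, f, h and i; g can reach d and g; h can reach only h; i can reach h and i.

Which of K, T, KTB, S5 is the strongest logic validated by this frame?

T

Reflexive (axiom T): yes — every world is R-related to itself.
Symmetric (axiom B): no — a R c but not c R a.
Euclidean (axiom 5): no — a R c and a R f, but not c R f.
So F validates K, T; KTB would additionally require R to be symmetric. The strongest is T.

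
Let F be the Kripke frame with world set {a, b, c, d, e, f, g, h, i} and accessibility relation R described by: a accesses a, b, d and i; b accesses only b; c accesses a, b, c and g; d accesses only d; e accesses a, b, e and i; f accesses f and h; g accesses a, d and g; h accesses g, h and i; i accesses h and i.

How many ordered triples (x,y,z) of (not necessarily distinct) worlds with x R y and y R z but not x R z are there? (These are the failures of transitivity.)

Enumerating: (a,i,h), (c,a,d), (c,a,i), (c,g,d), (e,a,d), (e,i,h), (f,h,g), (f,h,i), (g,a,b), (g,a,i), (h,g,a), (h,g,d), (i,h,g).

13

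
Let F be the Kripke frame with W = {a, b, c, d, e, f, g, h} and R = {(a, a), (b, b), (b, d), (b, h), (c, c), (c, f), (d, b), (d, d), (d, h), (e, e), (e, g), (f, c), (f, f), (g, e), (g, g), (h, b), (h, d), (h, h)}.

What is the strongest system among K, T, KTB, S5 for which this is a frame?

S5

Reflexive (axiom T): yes — every world is R-related to itself.
Symmetric (axiom B): yes — every pair in R has its reverse in R.
Euclidean (axiom 5): yes — any two successors of a common world are R-related.
So F validates K, T, KTB, S5. The strongest is S5.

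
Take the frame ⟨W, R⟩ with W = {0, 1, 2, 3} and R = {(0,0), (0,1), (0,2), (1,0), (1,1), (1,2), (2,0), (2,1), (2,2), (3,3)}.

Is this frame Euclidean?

Euclidean: yes — any two successors of a common world are R-related.

Yes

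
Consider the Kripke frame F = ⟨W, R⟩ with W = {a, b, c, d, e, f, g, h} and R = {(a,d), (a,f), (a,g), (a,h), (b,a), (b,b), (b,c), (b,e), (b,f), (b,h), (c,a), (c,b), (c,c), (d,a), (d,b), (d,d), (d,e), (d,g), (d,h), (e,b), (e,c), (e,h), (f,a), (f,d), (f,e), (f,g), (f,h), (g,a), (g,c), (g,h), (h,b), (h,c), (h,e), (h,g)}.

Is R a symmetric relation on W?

Symmetric: no — a R h but not h R a.

No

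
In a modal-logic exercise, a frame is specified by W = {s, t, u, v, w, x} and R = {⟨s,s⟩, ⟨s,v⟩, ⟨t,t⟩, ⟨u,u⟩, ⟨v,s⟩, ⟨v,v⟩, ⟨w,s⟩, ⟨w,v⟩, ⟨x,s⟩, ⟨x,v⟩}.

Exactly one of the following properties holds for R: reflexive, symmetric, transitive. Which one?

transitive

Reflexive: no — w is not related to itself.
Symmetric: no — w R s but not s R w.
Transitive: yes — every two-step R-path is closed by a direct edge.
Only transitive holds.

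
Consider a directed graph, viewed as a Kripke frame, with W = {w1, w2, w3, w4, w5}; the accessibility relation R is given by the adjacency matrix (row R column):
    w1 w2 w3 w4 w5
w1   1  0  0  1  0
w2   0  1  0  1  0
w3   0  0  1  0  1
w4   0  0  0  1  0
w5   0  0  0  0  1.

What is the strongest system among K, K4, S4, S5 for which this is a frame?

S4

Transitive (axiom 4): yes — every two-step R-path is closed by a direct edge.
Reflexive (axiom T): yes — every world is R-related to itself.
Euclidean (axiom 5): no — w1 R w4 and w1 R w1, but not w4 R w1.
So F validates K, K4, S4; S5 would additionally require R to be Euclidean. The strongest is S4.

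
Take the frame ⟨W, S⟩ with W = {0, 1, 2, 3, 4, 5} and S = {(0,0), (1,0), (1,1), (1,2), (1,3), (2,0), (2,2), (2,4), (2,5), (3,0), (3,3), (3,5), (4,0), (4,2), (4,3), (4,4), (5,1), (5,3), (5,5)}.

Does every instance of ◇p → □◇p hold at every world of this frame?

The schema 5 characterises exactly the Euclidean frames.
Euclidean: no — 1 S 0 and 1 S 2, but not 0 S 2.

No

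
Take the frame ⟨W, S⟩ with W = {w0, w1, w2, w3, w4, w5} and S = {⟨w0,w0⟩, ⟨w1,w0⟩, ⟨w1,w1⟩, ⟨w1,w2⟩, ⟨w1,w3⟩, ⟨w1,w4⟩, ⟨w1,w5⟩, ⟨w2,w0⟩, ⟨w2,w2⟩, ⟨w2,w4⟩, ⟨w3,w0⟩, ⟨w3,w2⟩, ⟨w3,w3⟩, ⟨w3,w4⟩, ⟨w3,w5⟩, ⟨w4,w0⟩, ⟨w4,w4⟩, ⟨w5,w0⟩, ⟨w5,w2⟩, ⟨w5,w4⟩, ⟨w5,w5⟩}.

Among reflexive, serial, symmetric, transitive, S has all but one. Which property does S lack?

Reflexive: yes — every world is S-related to itself.
Serial: yes — every world has a successor (e.g. w0 S w0).
Symmetric: no — w1 S w0 but not w0 S w1.
Transitive: yes — every two-step S-path is closed by a direct edge.
Only symmetric fails.

symmetric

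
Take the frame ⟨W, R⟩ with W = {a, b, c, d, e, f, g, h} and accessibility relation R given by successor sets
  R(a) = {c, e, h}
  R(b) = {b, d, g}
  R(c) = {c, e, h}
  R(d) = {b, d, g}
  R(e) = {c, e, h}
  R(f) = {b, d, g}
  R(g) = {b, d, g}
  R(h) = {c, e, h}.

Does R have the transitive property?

Yes

Transitive: yes — every two-step R-path is closed by a direct edge.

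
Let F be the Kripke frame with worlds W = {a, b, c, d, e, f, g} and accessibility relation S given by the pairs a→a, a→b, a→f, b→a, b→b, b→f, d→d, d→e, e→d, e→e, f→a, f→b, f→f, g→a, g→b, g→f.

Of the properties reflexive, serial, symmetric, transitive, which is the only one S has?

Reflexive: no — c is not related to itself.
Serial: no — c has no S-successor.
Symmetric: no — g S a but not a S g.
Transitive: yes — every two-step S-path is closed by a direct edge.
Only transitive holds.

transitive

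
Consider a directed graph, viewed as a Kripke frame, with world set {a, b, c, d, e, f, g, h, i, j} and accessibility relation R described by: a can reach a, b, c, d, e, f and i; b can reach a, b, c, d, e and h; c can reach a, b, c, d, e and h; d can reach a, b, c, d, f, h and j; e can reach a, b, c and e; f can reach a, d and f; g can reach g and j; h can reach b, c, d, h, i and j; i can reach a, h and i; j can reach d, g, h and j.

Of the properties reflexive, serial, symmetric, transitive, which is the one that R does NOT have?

Reflexive: yes — every world is R-related to itself.
Serial: yes — every world has a successor (e.g. a R a).
Symmetric: yes — every pair in R has its reverse in R.
Transitive: no — a R b and b R h, but not a R h.
Only transitive fails.

transitive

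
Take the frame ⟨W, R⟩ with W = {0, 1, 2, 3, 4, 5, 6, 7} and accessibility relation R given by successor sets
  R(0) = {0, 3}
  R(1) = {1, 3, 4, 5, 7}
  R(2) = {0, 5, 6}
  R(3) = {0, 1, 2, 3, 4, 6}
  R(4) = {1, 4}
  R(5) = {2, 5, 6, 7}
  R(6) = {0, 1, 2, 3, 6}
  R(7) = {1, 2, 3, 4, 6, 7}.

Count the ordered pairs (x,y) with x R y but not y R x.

Enumerating: (1,5), (2,0), (3,2), (3,4), (5,6), (5,7), (6,0), (6,1), (7,2), (7,3), (7,4), (7,6).

12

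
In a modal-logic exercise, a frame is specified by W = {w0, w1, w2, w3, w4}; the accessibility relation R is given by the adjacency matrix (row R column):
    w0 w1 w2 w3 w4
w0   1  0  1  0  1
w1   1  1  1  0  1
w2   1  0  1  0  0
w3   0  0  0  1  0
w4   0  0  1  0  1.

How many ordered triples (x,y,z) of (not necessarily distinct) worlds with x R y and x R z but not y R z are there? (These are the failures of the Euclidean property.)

8

Enumerating: (w0,w2,w4), (w0,w4,w0), (w1,w0,w1), (w1,w2,w1), (w1,w2,w4), (w1,w4,w0), (w1,w4,w1), (w4,w2,w4).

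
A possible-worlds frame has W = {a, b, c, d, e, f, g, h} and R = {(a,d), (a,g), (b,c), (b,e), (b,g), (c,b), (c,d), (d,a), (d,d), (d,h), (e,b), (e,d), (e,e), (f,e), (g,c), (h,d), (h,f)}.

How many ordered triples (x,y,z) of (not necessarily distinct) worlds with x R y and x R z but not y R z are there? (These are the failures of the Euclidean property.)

25

Enumerating: (a,d,g), (a,g,d), (a,g,g), (b,c,c), (b,c,e), (b,c,g), (b,e,c), (b,e,g), (b,g,e), (b,g,g), (c,b,b), (c,b,d), … and 13 more.
Total: 25.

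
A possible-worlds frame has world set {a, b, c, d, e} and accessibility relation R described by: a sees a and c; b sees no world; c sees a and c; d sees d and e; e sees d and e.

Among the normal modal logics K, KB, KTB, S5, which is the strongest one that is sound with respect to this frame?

KB

Symmetric (axiom B): yes — every pair in R has its reverse in R.
Reflexive (axiom T): no — b is not related to itself.
Euclidean (axiom 5): yes — any two successors of a common world are R-related.
So F validates K, KB; KTB would additionally require R to be reflexive. The strongest is KB.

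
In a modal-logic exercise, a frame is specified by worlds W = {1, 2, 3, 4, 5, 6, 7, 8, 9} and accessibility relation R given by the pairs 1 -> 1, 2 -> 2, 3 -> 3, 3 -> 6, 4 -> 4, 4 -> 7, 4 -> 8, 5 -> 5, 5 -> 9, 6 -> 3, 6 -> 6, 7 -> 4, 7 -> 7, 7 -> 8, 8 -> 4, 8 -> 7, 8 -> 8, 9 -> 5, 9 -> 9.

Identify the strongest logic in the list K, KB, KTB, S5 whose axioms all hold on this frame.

Symmetric (axiom B): yes — every pair in R has its reverse in R.
Reflexive (axiom T): yes — every world is R-related to itself.
Euclidean (axiom 5): yes — any two successors of a common world are R-related.
So F validates K, KB, KTB, S5. The strongest is S5.

S5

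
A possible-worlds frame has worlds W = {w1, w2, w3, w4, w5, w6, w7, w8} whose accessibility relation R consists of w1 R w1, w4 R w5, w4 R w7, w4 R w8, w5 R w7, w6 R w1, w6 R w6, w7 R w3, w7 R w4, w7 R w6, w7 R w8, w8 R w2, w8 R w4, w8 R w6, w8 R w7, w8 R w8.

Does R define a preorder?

No

Reflexive: no — w2 is not related to itself.
Transitive: no — w4 R w7 and w7 R w3, but not w4 R w3.
So R is not a preorder.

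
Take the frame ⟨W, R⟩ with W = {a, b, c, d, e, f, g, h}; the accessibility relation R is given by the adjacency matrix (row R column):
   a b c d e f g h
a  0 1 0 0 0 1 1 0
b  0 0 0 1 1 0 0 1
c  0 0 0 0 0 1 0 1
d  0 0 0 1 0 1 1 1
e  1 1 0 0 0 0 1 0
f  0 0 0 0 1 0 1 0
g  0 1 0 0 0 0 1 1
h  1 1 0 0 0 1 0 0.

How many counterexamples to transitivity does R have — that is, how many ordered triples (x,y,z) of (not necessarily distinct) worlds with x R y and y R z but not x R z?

Enumerating: (a,b,d), (a,b,e), (a,b,h), (a,f,e), (a,g,h), (b,d,f), (b,d,g), (b,e,a), (b,e,b), (b,e,g), (b,h,a), (b,h,b), … and 28 more.
Total: 40.

40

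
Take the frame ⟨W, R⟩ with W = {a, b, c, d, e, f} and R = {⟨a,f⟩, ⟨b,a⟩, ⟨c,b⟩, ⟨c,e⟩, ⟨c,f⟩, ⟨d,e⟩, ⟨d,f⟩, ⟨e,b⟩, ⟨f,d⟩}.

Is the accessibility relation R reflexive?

No

Reflexive: no — a is not related to itself.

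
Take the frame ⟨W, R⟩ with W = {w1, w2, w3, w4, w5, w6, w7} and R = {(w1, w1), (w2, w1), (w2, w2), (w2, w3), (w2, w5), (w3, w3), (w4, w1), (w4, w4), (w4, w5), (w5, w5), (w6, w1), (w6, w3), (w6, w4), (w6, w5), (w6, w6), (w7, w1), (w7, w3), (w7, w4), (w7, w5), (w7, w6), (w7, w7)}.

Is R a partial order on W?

Yes

Reflexive: yes — every world is R-related to itself.
Transitive: yes — every two-step R-path is closed by a direct edge.
Antisymmetric: yes — no distinct pair is related both ways.
So R is a partial order.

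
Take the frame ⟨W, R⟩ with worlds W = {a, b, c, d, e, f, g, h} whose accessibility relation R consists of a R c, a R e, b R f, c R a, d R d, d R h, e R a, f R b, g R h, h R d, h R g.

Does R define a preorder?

Reflexive: no — a is not related to itself.
Transitive: no — c R a and a R e, but not c R e.
So R is not a preorder.

No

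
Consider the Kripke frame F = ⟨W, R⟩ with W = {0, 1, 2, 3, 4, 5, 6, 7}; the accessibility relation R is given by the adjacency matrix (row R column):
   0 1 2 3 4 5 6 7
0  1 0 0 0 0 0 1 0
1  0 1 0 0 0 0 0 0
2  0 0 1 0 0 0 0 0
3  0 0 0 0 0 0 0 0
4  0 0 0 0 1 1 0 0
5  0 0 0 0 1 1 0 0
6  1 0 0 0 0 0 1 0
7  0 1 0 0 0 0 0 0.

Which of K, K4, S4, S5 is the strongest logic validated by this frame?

K4

Transitive (axiom 4): yes — every two-step R-path is closed by a direct edge.
Reflexive (axiom T): no — 3 is not related to itself.
Euclidean (axiom 5): yes — any two successors of a common world are R-related.
So F validates K, K4; S4 would additionally require R to be reflexive. The strongest is K4.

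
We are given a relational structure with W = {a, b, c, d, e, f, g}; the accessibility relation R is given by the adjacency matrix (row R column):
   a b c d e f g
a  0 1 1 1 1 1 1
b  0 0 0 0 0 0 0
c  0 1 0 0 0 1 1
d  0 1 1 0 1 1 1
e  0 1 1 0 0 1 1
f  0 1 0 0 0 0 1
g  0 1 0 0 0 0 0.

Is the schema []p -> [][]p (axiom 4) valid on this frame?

The schema 4 characterises exactly the transitive frames.
Transitive: yes — every two-step R-path is closed by a direct edge.

Yes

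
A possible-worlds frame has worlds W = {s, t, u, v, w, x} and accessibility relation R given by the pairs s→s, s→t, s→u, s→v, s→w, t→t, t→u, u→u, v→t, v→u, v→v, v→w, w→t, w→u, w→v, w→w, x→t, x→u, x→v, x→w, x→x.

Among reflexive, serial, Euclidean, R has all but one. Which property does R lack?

Euclidean

Reflexive: yes — every world is R-related to itself.
Serial: yes — every world has a successor (e.g. s R s).
Euclidean: no — s R t and s R v, but not t R v.
Only Euclidean fails.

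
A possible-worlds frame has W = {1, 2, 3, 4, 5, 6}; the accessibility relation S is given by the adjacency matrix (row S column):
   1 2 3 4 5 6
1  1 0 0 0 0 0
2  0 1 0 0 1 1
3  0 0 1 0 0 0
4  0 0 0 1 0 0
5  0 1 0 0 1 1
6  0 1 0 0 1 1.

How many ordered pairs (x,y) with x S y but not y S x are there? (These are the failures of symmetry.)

S is symmetric; there are no such tuples.

0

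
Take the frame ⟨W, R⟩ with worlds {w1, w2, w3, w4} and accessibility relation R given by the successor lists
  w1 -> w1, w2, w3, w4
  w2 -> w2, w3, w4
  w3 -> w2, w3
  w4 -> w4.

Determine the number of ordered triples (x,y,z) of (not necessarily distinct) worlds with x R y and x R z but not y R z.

Enumerating: (w1,w2,w1), (w1,w3,w1), (w1,w3,w4), (w1,w4,w1), (w1,w4,w2), (w1,w4,w3), (w2,w3,w4), (w2,w4,w2), (w2,w4,w3).

9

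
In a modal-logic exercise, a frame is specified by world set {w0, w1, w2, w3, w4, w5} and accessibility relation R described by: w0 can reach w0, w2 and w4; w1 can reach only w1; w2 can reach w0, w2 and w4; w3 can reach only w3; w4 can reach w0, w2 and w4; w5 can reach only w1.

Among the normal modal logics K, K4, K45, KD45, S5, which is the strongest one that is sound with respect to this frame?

Transitive (axiom 4): yes — every two-step R-path is closed by a direct edge.
Euclidean (axiom 5): yes — any two successors of a common world are R-related.
Serial (axiom D): yes — every world has a successor (e.g. w0 R w0).
Reflexive (axiom T): no — w5 is not related to itself.
So F validates K, K4, K45, KD45; S5 would additionally require R to be reflexive. The strongest is KD45.

KD45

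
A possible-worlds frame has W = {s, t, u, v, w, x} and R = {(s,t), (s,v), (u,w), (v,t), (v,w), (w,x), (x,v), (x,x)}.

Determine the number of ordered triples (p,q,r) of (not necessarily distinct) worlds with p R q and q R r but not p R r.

Enumerating: (s,v,w), (u,w,x), (v,w,x), (w,x,v), (x,v,t), (x,v,w).

6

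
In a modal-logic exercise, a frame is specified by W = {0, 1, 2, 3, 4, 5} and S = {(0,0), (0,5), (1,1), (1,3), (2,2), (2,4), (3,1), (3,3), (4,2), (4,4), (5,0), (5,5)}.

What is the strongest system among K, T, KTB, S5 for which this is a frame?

S5

Reflexive (axiom T): yes — every world is S-related to itself.
Symmetric (axiom B): yes — every pair in S has its reverse in S.
Euclidean (axiom 5): yes — any two successors of a common world are S-related.
So F validates K, T, KTB, S5. The strongest is S5.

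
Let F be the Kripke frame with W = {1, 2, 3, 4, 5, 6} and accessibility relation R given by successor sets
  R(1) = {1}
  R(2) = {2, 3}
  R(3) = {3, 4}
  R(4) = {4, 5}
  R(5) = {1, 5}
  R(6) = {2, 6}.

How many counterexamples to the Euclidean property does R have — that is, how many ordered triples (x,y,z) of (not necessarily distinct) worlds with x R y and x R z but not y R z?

5

Enumerating: (2,3,2), (3,4,3), (4,5,4), (5,1,5), (6,2,6).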